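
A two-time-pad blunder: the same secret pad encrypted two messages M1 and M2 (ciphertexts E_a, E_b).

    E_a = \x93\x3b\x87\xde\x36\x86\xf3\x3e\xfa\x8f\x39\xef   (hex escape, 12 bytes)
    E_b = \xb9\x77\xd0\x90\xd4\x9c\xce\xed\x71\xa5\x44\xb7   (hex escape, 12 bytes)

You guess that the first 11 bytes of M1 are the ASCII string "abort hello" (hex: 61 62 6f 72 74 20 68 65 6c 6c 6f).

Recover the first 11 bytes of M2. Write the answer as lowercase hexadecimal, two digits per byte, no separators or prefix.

First, E_a ⊕ E_b = (M1 ⊕ K) ⊕ (M2 ⊕ K) = M1 ⊕ M2, so the key drops out. Then M2 = (M1 ⊕ M2) ⊕ M1 over the first 11 bytes.
byte 0: (93 XOR b9) XOR 61 = 2a XOR 61 = 4b
byte 1: (3b XOR 77) XOR 62 = 4c XOR 62 = 2e
byte 2: (87 XOR d0) XOR 6f = 57 XOR 6f = 38
byte 3: (de XOR 90) XOR 72 = 4e XOR 72 = 3c
byte 4: (36 XOR d4) XOR 74 = e2 XOR 74 = 96
byte 5: (86 XOR 9c) XOR 20 = 1a XOR 20 = 3a
byte 6: (f3 XOR ce) XOR 68 = 3d XOR 68 = 55
byte 7: (3e XOR ed) XOR 65 = d3 XOR 65 = b6
byte 8: (fa XOR 71) XOR 6c = 8b XOR 6c = e7
byte 9: (8f XOR a5) XOR 6c = 2a XOR 6c = 46
byte 10: (39 XOR 44) XOR 6f = 7d XOR 6f = 12

4b2e383c963a55b6e74612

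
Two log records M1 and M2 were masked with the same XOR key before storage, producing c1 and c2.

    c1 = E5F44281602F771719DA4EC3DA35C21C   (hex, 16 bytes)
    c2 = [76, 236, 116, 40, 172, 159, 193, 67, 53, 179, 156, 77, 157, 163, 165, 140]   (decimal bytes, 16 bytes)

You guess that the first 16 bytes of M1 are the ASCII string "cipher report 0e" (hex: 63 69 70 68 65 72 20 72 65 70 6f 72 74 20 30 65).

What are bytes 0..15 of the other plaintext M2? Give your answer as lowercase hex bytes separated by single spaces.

ca 71 46 c1 a9 c2 96 26 49 19 bd fc 33 b6 57 f5

First, c1 ⊕ c2 = (M1 ⊕ K) ⊕ (M2 ⊕ K) = M1 ⊕ M2, so the key drops out. Then M2 = (M1 ⊕ M2) ⊕ M1 over the first 16 bytes.
byte 0: (e5 ^ 4c) ^ 63 = a9 ^ 63 = ca
byte 1: (f4 ^ ec) ^ 69 = 18 ^ 69 = 71
byte 2: (42 ^ 74) ^ 70 = 36 ^ 70 = 46
byte 3: (81 ^ 28) ^ 68 = a9 ^ 68 = c1
byte 4: (60 ^ ac) ^ 65 = cc ^ 65 = a9
byte 5: (2f ^ 9f) ^ 72 = b0 ^ 72 = c2
byte 6: (77 ^ c1) ^ 20 = b6 ^ 20 = 96
byte 7: (17 ^ 43) ^ 72 = 54 ^ 72 = 26
byte 8: (19 ^ 35) ^ 65 = 2c ^ 65 = 49
byte 9: (da ^ b3) ^ 70 = 69 ^ 70 = 19
byte 10: (4e ^ 9c) ^ 6f = d2 ^ 6f = bd
byte 11: (c3 ^ 4d) ^ 72 = 8e ^ 72 = fc
byte 12: (da ^ 9d) ^ 74 = 47 ^ 74 = 33
byte 13: (35 ^ a3) ^ 20 = 96 ^ 20 = b6
byte 14: (c2 ^ a5) ^ 30 = 67 ^ 30 = 57
byte 15: (1c ^ 8c) ^ 65 = 90 ^ 65 = f5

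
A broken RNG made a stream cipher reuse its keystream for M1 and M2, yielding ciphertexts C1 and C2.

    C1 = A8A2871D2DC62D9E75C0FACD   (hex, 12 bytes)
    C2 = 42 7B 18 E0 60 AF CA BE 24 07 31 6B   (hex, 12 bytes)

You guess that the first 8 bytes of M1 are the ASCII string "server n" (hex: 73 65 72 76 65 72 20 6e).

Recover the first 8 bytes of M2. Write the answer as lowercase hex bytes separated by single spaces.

First, C1 ⊕ C2 = (M1 ⊕ K) ⊕ (M2 ⊕ K) = M1 ⊕ M2, so the key drops out. Then M2 = (M1 ⊕ M2) ⊕ M1 over the first 8 bytes.
byte 0: (a8 ⊕ 42) ⊕ 73 = ea ⊕ 73 = 99
byte 1: (a2 ⊕ 7b) ⊕ 65 = d9 ⊕ 65 = bc
byte 2: (87 ⊕ 18) ⊕ 72 = 9f ⊕ 72 = ed
byte 3: (1d ⊕ e0) ⊕ 76 = fd ⊕ 76 = 8b
byte 4: (2d ⊕ 60) ⊕ 65 = 4d ⊕ 65 = 28
byte 5: (c6 ⊕ af) ⊕ 72 = 69 ⊕ 72 = 1b
byte 6: (2d ⊕ ca) ⊕ 20 = e7 ⊕ 20 = c7
byte 7: (9e ⊕ be) ⊕ 6e = 20 ⊕ 6e = 4e

99 bc ed 8b 28 1b c7 4e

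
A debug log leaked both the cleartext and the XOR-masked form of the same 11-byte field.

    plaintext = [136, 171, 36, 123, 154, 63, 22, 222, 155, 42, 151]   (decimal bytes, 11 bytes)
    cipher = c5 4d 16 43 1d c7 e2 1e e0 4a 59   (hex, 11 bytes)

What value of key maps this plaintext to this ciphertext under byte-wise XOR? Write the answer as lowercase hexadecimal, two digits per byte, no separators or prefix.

4de6323887f8f4c07b60ce

Since cipher = plaintext ⊕ key, XORing both sides with plaintext gives key = plaintext ⊕ cipher.
88 XOR c5 = 4d
ab XOR 4d = e6
24 XOR 16 = 32
7b XOR 43 = 38
9a XOR 1d = 87
3f XOR c7 = f8
16 XOR e2 = f4
de XOR 1e = c0
9b XOR e0 = 7b
2a XOR 4a = 60
97 XOR 59 = ce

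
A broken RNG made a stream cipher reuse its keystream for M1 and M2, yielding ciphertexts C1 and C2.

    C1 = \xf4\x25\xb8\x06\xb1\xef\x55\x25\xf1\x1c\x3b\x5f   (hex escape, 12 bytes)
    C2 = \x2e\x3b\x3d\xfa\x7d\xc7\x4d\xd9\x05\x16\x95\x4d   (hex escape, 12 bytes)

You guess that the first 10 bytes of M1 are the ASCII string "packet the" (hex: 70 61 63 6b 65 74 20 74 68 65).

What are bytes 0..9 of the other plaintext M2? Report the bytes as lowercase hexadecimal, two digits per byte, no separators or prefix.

First, C1 ⊕ C2 = (M1 ⊕ K) ⊕ (M2 ⊕ K) = M1 ⊕ M2, so the key drops out. Then M2 = (M1 ⊕ M2) ⊕ M1 over the first 10 bytes.
byte 0: (f4 ^ 2e) ^ 70 = da ^ 70 = aa
byte 1: (25 ^ 3b) ^ 61 = 1e ^ 61 = 7f
byte 2: (b8 ^ 3d) ^ 63 = 85 ^ 63 = e6
byte 3: (06 ^ fa) ^ 6b = fc ^ 6b = 97
byte 4: (b1 ^ 7d) ^ 65 = cc ^ 65 = a9
byte 5: (ef ^ c7) ^ 74 = 28 ^ 74 = 5c
byte 6: (55 ^ 4d) ^ 20 = 18 ^ 20 = 38
byte 7: (25 ^ d9) ^ 74 = fc ^ 74 = 88
byte 8: (f1 ^ 05) ^ 68 = f4 ^ 68 = 9c
byte 9: (1c ^ 16) ^ 65 = 0a ^ 65 = 6f

aa7fe697a95c38889c6f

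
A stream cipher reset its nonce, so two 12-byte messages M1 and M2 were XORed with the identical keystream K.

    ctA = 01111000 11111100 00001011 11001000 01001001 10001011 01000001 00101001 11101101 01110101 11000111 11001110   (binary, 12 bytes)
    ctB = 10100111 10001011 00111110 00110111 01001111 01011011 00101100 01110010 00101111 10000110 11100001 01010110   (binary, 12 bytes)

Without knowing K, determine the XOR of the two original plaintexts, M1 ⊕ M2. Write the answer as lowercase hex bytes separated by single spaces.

df 77 35 ff 06 d0 6d 5b c2 f3 26 98

ctA ⊕ ctB = (M1 ⊕ K) ⊕ (M2 ⊕ K) = M1 ⊕ M2 — the shared key cancels under XOR.
byte 0: 78 xor a7 = df
byte 1: fc xor 8b = 77
byte 2: 0b xor 3e = 35
byte 3: c8 xor 37 = ff
byte 4: 49 xor 4f = 06
byte 5: 8b xor 5b = d0
byte 6: 41 xor 2c = 6d
byte 7: 29 xor 72 = 5b
byte 8: ed xor 2f = c2
byte 9: 75 xor 86 = f3
byte 10: c7 xor e1 = 26
byte 11: ce xor 56 = 98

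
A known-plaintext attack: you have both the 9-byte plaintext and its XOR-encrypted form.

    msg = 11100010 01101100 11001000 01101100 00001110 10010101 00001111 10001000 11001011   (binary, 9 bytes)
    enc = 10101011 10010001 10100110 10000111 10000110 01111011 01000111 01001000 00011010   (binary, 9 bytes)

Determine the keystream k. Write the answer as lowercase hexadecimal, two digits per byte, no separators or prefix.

49fd6eeb88ee48c0d1

Since enc = msg ⊕ k, XORing both sides with msg gives k = msg ⊕ enc.
226 XOR 171 =  73
108 XOR 145 = 253
200 XOR 166 = 110
108 XOR 135 = 235
 14 XOR 134 = 136
149 XOR 123 = 238
 15 XOR  71 =  72
136 XOR  72 = 192
203 XOR  26 = 209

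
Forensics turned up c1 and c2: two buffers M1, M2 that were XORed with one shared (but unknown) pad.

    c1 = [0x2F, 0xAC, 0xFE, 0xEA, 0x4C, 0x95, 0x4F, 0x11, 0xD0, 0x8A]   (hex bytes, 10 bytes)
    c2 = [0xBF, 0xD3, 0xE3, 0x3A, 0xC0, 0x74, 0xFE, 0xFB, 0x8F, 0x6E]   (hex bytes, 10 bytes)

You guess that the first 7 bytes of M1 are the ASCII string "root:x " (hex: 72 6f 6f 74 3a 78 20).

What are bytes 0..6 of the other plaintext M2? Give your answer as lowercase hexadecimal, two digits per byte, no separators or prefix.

First, c1 ⊕ c2 = (M1 ⊕ K) ⊕ (M2 ⊕ K) = M1 ⊕ M2, so the key drops out. Then M2 = (M1 ⊕ M2) ⊕ M1 over the first 7 bytes.
byte 0: (2f XOR bf) XOR 72 = 90 XOR 72 = e2
byte 1: (ac XOR d3) XOR 6f = 7f XOR 6f = 10
byte 2: (fe XOR e3) XOR 6f = 1d XOR 6f = 72
byte 3: (ea XOR 3a) XOR 74 = d0 XOR 74 = a4
byte 4: (4c XOR c0) XOR 3a = 8c XOR 3a = b6
byte 5: (95 XOR 74) XOR 78 = e1 XOR 78 = 99
byte 6: (4f XOR fe) XOR 20 = b1 XOR 20 = 91

e21072a4b69991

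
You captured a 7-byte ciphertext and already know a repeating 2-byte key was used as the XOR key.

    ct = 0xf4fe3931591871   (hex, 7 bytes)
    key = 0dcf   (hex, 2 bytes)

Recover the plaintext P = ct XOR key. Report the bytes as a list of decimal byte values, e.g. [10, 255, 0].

[249, 49, 52, 254, 84, 215, 124]

The 2-byte key repeats, so the effective keystream is 0d cf 0d cf 0d cf 0d.
byte 0: f4 ⊕ 0d = f9
byte 1: fe ⊕ cf = 31
byte 2: 39 ⊕ 0d = 34
byte 3: 31 ⊕ cf = fe
byte 4: 59 ⊕ 0d = 54
byte 5: 18 ⊕ cf = d7
byte 6: 71 ⊕ 0d = 7c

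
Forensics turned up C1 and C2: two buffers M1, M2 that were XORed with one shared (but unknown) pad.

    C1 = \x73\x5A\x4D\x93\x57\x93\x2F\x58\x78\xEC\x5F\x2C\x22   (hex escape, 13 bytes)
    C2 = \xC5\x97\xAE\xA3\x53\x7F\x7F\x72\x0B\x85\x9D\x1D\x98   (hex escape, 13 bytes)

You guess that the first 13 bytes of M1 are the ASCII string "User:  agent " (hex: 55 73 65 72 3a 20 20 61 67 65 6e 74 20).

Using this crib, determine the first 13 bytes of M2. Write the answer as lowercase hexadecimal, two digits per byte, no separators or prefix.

First, C1 ⊕ C2 = (M1 ⊕ K) ⊕ (M2 ⊕ K) = M1 ⊕ M2, so the key drops out. Then M2 = (M1 ⊕ M2) ⊕ M1 over the first 13 bytes.
byte 0: (73 xor c5) xor 55 = b6 xor 55 = e3
byte 1: (5a xor 97) xor 73 = cd xor 73 = be
byte 2: (4d xor ae) xor 65 = e3 xor 65 = 86
byte 3: (93 xor a3) xor 72 = 30 xor 72 = 42
byte 4: (57 xor 53) xor 3a = 04 xor 3a = 3e
byte 5: (93 xor 7f) xor 20 = ec xor 20 = cc
byte 6: (2f xor 7f) xor 20 = 50 xor 20 = 70
byte 7: (58 xor 72) xor 61 = 2a xor 61 = 4b
byte 8: (78 xor 0b) xor 67 = 73 xor 67 = 14
byte 9: (ec xor 85) xor 65 = 69 xor 65 = 0c
byte 10: (5f xor 9d) xor 6e = c2 xor 6e = ac
byte 11: (2c xor 1d) xor 74 = 31 xor 74 = 45
byte 12: (22 xor 98) xor 20 = ba xor 20 = 9a

e3be86423ecc704b140cac459a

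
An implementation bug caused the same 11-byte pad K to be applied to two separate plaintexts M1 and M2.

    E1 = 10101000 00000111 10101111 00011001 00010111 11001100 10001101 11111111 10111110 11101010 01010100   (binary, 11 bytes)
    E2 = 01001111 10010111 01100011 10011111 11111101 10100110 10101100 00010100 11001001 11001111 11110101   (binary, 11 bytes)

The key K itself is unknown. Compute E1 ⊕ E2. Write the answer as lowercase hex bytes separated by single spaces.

E1 ⊕ E2 = (M1 ⊕ K) ⊕ (M2 ⊕ K) = M1 ⊕ M2 — the shared key cancels under XOR.
byte 0: a8 ⊕ 4f = e7
byte 1: 07 ⊕ 97 = 90
byte 2: af ⊕ 63 = cc
byte 3: 19 ⊕ 9f = 86
byte 4: 17 ⊕ fd = ea
byte 5: cc ⊕ a6 = 6a
byte 6: 8d ⊕ ac = 21
byte 7: ff ⊕ 14 = eb
byte 8: be ⊕ c9 = 77
byte 9: ea ⊕ cf = 25
byte 10: 54 ⊕ f5 = a1

e7 90 cc 86 ea 6a 21 eb 77 25 a1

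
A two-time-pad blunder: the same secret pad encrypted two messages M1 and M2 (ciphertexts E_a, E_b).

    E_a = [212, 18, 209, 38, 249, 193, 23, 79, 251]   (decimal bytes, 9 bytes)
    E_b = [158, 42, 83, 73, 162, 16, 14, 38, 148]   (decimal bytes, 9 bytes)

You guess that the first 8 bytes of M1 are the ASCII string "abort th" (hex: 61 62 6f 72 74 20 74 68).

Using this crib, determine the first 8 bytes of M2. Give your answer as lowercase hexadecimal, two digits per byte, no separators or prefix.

First, E_a ⊕ E_b = (M1 ⊕ K) ⊕ (M2 ⊕ K) = M1 ⊕ M2, so the key drops out. Then M2 = (M1 ⊕ M2) ⊕ M1 over the first 8 bytes.
byte 0: (d4 ^ 9e) ^ 61 = 4a ^ 61 = 2b
byte 1: (12 ^ 2a) ^ 62 = 38 ^ 62 = 5a
byte 2: (d1 ^ 53) ^ 6f = 82 ^ 6f = ed
byte 3: (26 ^ 49) ^ 72 = 6f ^ 72 = 1d
byte 4: (f9 ^ a2) ^ 74 = 5b ^ 74 = 2f
byte 5: (c1 ^ 10) ^ 20 = d1 ^ 20 = f1
byte 6: (17 ^ 0e) ^ 74 = 19 ^ 74 = 6d
byte 7: (4f ^ 26) ^ 68 = 69 ^ 68 = 01

2b5aed1d2ff16d01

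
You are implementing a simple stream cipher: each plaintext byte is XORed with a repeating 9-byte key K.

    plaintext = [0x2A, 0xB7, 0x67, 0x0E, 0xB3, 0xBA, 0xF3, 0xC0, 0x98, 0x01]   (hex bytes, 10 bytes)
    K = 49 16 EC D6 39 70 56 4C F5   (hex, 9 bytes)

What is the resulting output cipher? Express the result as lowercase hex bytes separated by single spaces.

63 a1 8b d8 8a ca a5 8c 6d 48

The 9-byte key repeats, so the effective keystream is 49 16 ec d6 39 70 56 4c f5 49.
byte 0:  42 ^  73 =  99
byte 1: 183 ^  22 = 161
byte 2: 103 ^ 236 = 139
byte 3:  14 ^ 214 = 216
byte 4: 179 ^  57 = 138
byte 5: 186 ^ 112 = 202
byte 6: 243 ^  86 = 165
byte 7: 192 ^  76 = 140
byte 8: 152 ^ 245 = 109
byte 9:   1 ^  73 =  72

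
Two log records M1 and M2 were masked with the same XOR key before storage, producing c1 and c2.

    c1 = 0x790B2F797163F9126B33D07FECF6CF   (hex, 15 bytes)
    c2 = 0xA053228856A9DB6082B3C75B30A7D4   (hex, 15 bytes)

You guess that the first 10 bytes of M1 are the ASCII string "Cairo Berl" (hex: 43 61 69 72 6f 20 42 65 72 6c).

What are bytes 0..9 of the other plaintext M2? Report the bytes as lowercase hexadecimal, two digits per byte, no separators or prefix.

First, c1 ⊕ c2 = (M1 ⊕ K) ⊕ (M2 ⊕ K) = M1 ⊕ M2, so the key drops out. Then M2 = (M1 ⊕ M2) ⊕ M1 over the first 10 bytes.
byte 0: (79 XOR a0) XOR 43 = d9 XOR 43 = 9a
byte 1: (0b XOR 53) XOR 61 = 58 XOR 61 = 39
byte 2: (2f XOR 22) XOR 69 = 0d XOR 69 = 64
byte 3: (79 XOR 88) XOR 72 = f1 XOR 72 = 83
byte 4: (71 XOR 56) XOR 6f = 27 XOR 6f = 48
byte 5: (63 XOR a9) XOR 20 = ca XOR 20 = ea
byte 6: (f9 XOR db) XOR 42 = 22 XOR 42 = 60
byte 7: (12 XOR 60) XOR 65 = 72 XOR 65 = 17
byte 8: (6b XOR 82) XOR 72 = e9 XOR 72 = 9b
byte 9: (33 XOR b3) XOR 6c = 80 XOR 6c = ec

9a39648348ea60179bec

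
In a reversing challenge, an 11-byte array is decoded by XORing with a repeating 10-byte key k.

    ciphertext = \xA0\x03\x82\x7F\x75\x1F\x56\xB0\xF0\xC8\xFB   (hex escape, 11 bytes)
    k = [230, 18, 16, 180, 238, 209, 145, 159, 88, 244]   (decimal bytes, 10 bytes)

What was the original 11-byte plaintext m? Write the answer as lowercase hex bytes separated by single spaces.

The 10-byte key repeats, so the effective keystream is e6 12 10 b4 ee d1 91 9f 58 f4 e6.
byte 0: 160 ^ 230 =  70
byte 1:   3 ^  18 =  17
byte 2: 130 ^  16 = 146
byte 3: 127 ^ 180 = 203
byte 4: 117 ^ 238 = 155
byte 5:  31 ^ 209 = 206
byte 6:  86 ^ 145 = 199
byte 7: 176 ^ 159 =  47
byte 8: 240 ^  88 = 168
byte 9: 200 ^ 244 =  60
byte 10: 251 ^ 230 =  29

46 11 92 cb 9b ce c7 2f a8 3c 1d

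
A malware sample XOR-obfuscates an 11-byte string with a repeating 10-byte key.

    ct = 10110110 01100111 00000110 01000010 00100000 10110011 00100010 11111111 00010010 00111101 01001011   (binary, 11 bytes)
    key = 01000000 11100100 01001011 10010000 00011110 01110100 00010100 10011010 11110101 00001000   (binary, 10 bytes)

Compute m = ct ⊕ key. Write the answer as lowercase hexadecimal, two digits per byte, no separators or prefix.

The 10-byte key repeats, so the effective keystream is 40 e4 4b 90 1e 74 14 9a f5 08 40.
byte 0: 10110110 ⊕ 01000000 = 11110110
byte 1: 01100111 ⊕ 11100100 = 10000011
byte 2: 00000110 ⊕ 01001011 = 01001101
byte 3: 01000010 ⊕ 10010000 = 11010010
byte 4: 00100000 ⊕ 00011110 = 00111110
byte 5: 10110011 ⊕ 01110100 = 11000111
byte 6: 00100010 ⊕ 00010100 = 00110110
byte 7: 11111111 ⊕ 10011010 = 01100101
byte 8: 00010010 ⊕ 11110101 = 11100111
byte 9: 00111101 ⊕ 00001000 = 00110101
byte 10: 01001011 ⊕ 01000000 = 00001011

f6834dd23ec73665e7350b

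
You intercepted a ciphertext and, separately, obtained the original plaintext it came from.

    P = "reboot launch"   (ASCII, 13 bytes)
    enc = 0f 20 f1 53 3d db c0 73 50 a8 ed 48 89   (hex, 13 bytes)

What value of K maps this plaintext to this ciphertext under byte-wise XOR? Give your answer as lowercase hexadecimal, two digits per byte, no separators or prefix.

7d45933c52afe01f31dd832be1

Since enc = P ⊕ K, XORing both sides with P gives K = P ⊕ enc.
72 xor 0f = 7d
65 xor 20 = 45
62 xor f1 = 93
6f xor 53 = 3c
6f xor 3d = 52
74 xor db = af
20 xor c0 = e0
6c xor 73 = 1f
61 xor 50 = 31
75 xor a8 = dd
6e xor ed = 83
63 xor 48 = 2b
68 xor 89 = e1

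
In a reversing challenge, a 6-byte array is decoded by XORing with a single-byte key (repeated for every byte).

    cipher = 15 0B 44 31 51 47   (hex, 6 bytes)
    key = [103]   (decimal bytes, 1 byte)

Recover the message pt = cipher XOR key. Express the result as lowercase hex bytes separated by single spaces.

72 6c 23 56 36 20

The 1-byte key repeats, so the effective keystream is 67 67 67 67 67 67.
byte 0: 15 XOR 67 = 72
byte 1: 0b XOR 67 = 6c
byte 2: 44 XOR 67 = 23
byte 3: 31 XOR 67 = 56
byte 4: 51 XOR 67 = 36
byte 5: 47 XOR 67 = 20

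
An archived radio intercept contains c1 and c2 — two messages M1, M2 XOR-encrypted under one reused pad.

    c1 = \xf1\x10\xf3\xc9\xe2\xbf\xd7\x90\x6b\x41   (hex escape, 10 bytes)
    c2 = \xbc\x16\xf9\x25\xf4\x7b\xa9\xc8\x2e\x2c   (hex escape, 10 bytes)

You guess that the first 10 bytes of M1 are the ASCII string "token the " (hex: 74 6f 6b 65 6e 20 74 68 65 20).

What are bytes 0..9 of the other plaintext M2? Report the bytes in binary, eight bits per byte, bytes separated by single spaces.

First, c1 ⊕ c2 = (M1 ⊕ K) ⊕ (M2 ⊕ K) = M1 ⊕ M2, so the key drops out. Then M2 = (M1 ⊕ M2) ⊕ M1 over the first 10 bytes.
byte 0: (f1 ⊕ bc) ⊕ 74 = 4d ⊕ 74 = 39
byte 1: (10 ⊕ 16) ⊕ 6f = 06 ⊕ 6f = 69
byte 2: (f3 ⊕ f9) ⊕ 6b = 0a ⊕ 6b = 61
byte 3: (c9 ⊕ 25) ⊕ 65 = ec ⊕ 65 = 89
byte 4: (e2 ⊕ f4) ⊕ 6e = 16 ⊕ 6e = 78
byte 5: (bf ⊕ 7b) ⊕ 20 = c4 ⊕ 20 = e4
byte 6: (d7 ⊕ a9) ⊕ 74 = 7e ⊕ 74 = 0a
byte 7: (90 ⊕ c8) ⊕ 68 = 58 ⊕ 68 = 30
byte 8: (6b ⊕ 2e) ⊕ 65 = 45 ⊕ 65 = 20
byte 9: (41 ⊕ 2c) ⊕ 20 = 6d ⊕ 20 = 4d

00111001 01101001 01100001 10001001 01111000 11100100 00001010 00110000 00100000 01001101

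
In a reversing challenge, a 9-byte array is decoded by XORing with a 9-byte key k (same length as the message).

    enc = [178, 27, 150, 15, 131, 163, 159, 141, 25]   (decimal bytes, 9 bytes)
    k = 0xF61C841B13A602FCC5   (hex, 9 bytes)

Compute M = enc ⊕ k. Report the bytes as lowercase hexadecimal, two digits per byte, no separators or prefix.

XOR is its own inverse, so applying the key byte-wise gives the result directly.
178 ⊕ 246 =  68
 27 ⊕  28 =   7
150 ⊕ 132 =  18
 15 ⊕  27 =  20
131 ⊕  19 = 144
163 ⊕ 166 =   5
159 ⊕   2 = 157
141 ⊕ 252 = 113
 25 ⊕ 197 = 220

4407121490059d71dc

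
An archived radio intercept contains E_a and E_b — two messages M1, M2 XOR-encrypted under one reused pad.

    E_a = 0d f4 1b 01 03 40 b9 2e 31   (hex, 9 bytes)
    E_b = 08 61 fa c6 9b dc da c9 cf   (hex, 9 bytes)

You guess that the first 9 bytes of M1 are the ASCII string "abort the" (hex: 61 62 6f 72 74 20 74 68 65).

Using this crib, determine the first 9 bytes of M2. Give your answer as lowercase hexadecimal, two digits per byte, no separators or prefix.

64f78eb5ecbc178f9b

First, E_a ⊕ E_b = (M1 ⊕ K) ⊕ (M2 ⊕ K) = M1 ⊕ M2, so the key drops out. Then M2 = (M1 ⊕ M2) ⊕ M1 over the first 9 bytes.
byte 0: (0d xor 08) xor 61 = 05 xor 61 = 64
byte 1: (f4 xor 61) xor 62 = 95 xor 62 = f7
byte 2: (1b xor fa) xor 6f = e1 xor 6f = 8e
byte 3: (01 xor c6) xor 72 = c7 xor 72 = b5
byte 4: (03 xor 9b) xor 74 = 98 xor 74 = ec
byte 5: (40 xor dc) xor 20 = 9c xor 20 = bc
byte 6: (b9 xor da) xor 74 = 63 xor 74 = 17
byte 7: (2e xor c9) xor 68 = e7 xor 68 = 8f
byte 8: (31 xor cf) xor 65 = fe xor 65 = 9b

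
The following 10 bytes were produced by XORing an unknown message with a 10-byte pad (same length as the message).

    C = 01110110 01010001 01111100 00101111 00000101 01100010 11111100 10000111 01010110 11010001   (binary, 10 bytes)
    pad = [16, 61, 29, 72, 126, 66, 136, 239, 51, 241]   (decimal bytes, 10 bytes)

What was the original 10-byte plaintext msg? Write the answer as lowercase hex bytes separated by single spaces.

XOR is its own inverse, so applying the key byte-wise gives the result directly.
76 ⊕ 10 = 66
51 ⊕ 3d = 6c
7c ⊕ 1d = 61
2f ⊕ 48 = 67
05 ⊕ 7e = 7b
62 ⊕ 42 = 20
fc ⊕ 88 = 74
87 ⊕ ef = 68
56 ⊕ 33 = 65
d1 ⊕ f1 = 20

66 6c 61 67 7b 20 74 68 65 20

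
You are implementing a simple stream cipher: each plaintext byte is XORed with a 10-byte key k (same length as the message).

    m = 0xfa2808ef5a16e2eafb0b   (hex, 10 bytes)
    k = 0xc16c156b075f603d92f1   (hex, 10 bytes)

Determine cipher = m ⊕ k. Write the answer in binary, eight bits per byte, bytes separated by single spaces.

XOR is its own inverse, so applying the key byte-wise gives the result directly.
11111010 XOR 11000001 = 00111011
00101000 XOR 01101100 = 01000100
00001000 XOR 00010101 = 00011101
11101111 XOR 01101011 = 10000100
01011010 XOR 00000111 = 01011101
00010110 XOR 01011111 = 01001001
11100010 XOR 01100000 = 10000010
11101010 XOR 00111101 = 11010111
11111011 XOR 10010010 = 01101001
00001011 XOR 11110001 = 11111010

00111011 01000100 00011101 10000100 01011101 01001001 10000010 11010111 01101001 11111010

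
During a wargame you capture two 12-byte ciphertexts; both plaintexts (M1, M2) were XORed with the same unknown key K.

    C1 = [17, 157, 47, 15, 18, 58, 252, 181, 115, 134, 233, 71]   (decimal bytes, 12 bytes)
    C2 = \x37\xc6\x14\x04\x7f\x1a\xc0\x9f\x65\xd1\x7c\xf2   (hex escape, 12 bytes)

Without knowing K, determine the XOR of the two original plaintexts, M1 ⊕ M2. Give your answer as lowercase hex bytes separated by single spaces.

26 5b 3b 0b 6d 20 3c 2a 16 57 95 b5

C1 ⊕ C2 = (M1 ⊕ K) ⊕ (M2 ⊕ K) = M1 ⊕ M2 — the shared key cancels under XOR.
11 XOR 37 = 26
9d XOR c6 = 5b
2f XOR 14 = 3b
0f XOR 04 = 0b
12 XOR 7f = 6d
3a XOR 1a = 20
fc XOR c0 = 3c
b5 XOR 9f = 2a
73 XOR 65 = 16
86 XOR d1 = 57
e9 XOR 7c = 95
47 XOR f2 = b5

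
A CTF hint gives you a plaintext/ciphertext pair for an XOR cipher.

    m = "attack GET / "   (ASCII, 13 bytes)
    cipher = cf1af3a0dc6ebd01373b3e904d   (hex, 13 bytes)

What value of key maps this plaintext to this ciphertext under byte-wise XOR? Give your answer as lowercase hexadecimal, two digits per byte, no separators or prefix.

ae6e87c1bf059d46726f1ebf6d

Since cipher = m ⊕ key, XORing both sides with m gives key = m ⊕ cipher.
61 XOR cf = ae
74 XOR 1a = 6e
74 XOR f3 = 87
61 XOR a0 = c1
63 XOR dc = bf
6b XOR 6e = 05
20 XOR bd = 9d
47 XOR 01 = 46
45 XOR 37 = 72
54 XOR 3b = 6f
20 XOR 3e = 1e
2f XOR 90 = bf
20 XOR 4d = 6d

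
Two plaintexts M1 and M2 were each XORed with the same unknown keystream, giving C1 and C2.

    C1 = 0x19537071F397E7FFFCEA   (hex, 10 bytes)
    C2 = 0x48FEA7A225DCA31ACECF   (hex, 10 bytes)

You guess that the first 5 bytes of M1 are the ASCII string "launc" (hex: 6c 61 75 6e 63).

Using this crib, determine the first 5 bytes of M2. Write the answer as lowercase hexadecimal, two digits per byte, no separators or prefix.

First, C1 ⊕ C2 = (M1 ⊕ K) ⊕ (M2 ⊕ K) = M1 ⊕ M2, so the key drops out. Then M2 = (M1 ⊕ M2) ⊕ M1 over the first 5 bytes.
byte 0: (19 ^ 48) ^ 6c = 51 ^ 6c = 3d
byte 1: (53 ^ fe) ^ 61 = ad ^ 61 = cc
byte 2: (70 ^ a7) ^ 75 = d7 ^ 75 = a2
byte 3: (71 ^ a2) ^ 6e = d3 ^ 6e = bd
byte 4: (f3 ^ 25) ^ 63 = d6 ^ 63 = b5

3dcca2bdb5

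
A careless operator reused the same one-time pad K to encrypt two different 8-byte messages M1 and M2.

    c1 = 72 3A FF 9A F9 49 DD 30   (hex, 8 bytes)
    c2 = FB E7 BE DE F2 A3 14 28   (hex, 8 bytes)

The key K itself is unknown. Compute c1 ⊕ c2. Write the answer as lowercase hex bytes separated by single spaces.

c1 ⊕ c2 = (M1 ⊕ K) ⊕ (M2 ⊕ K) = M1 ⊕ M2 — the shared key cancels under XOR.
114 ⊕ 251 = 137
 58 ⊕ 231 = 221
255 ⊕ 190 =  65
154 ⊕ 222 =  68
249 ⊕ 242 =  11
 73 ⊕ 163 = 234
221 ⊕  20 = 201
 48 ⊕  40 =  24

89 dd 41 44 0b ea c9 18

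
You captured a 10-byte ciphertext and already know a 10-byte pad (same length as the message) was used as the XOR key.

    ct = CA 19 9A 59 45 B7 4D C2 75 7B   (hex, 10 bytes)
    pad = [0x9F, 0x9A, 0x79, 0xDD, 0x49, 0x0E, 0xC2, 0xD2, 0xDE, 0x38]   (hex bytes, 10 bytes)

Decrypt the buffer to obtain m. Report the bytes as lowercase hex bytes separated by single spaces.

55 83 e3 84 0c b9 8f 10 ab 43

ca XOR 9f = 55
19 XOR 9a = 83
9a XOR 79 = e3
59 XOR dd = 84
45 XOR 49 = 0c
b7 XOR 0e = b9
4d XOR c2 = 8f
c2 XOR d2 = 10
75 XOR de = ab
7b XOR 38 = 43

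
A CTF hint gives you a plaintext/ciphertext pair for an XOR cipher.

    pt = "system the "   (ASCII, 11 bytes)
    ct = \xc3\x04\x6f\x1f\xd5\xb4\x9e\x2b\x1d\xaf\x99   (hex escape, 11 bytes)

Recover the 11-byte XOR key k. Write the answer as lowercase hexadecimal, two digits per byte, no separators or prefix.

b07d1c6bb0d9be5f75cab9

Since ct = pt ⊕ k, XORing both sides with pt gives k = pt ⊕ ct.
73 XOR c3 = b0
79 XOR 04 = 7d
73 XOR 6f = 1c
74 XOR 1f = 6b
65 XOR d5 = b0
6d XOR b4 = d9
20 XOR 9e = be
74 XOR 2b = 5f
68 XOR 1d = 75
65 XOR af = ca
20 XOR 99 = b9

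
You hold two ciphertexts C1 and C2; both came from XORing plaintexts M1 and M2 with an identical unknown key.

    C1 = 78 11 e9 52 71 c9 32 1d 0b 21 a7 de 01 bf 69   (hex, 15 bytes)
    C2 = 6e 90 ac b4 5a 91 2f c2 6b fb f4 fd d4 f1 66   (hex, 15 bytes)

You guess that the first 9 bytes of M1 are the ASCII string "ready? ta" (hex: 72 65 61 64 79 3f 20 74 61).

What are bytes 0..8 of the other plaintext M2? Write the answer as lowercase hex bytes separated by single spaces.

64 e4 24 82 52 67 3d ab 01

First, C1 ⊕ C2 = (M1 ⊕ K) ⊕ (M2 ⊕ K) = M1 ⊕ M2, so the key drops out. Then M2 = (M1 ⊕ M2) ⊕ M1 over the first 9 bytes.
byte 0: (78 XOR 6e) XOR 72 = 16 XOR 72 = 64
byte 1: (11 XOR 90) XOR 65 = 81 XOR 65 = e4
byte 2: (e9 XOR ac) XOR 61 = 45 XOR 61 = 24
byte 3: (52 XOR b4) XOR 64 = e6 XOR 64 = 82
byte 4: (71 XOR 5a) XOR 79 = 2b XOR 79 = 52
byte 5: (c9 XOR 91) XOR 3f = 58 XOR 3f = 67
byte 6: (32 XOR 2f) XOR 20 = 1d XOR 20 = 3d
byte 7: (1d XOR c2) XOR 74 = df XOR 74 = ab
byte 8: (0b XOR 6b) XOR 61 = 60 XOR 61 = 01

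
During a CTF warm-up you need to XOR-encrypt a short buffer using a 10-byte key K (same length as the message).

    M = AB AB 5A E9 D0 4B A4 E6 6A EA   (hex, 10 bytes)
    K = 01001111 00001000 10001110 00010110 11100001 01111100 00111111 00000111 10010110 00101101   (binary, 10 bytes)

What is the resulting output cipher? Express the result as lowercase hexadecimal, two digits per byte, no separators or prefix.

10101011 ⊕ 01001111 = 11100100
10101011 ⊕ 00001000 = 10100011
01011010 ⊕ 10001110 = 11010100
11101001 ⊕ 00010110 = 11111111
11010000 ⊕ 11100001 = 00110001
01001011 ⊕ 01111100 = 00110111
10100100 ⊕ 00111111 = 10011011
11100110 ⊕ 00000111 = 11100001
01101010 ⊕ 10010110 = 11111100
11101010 ⊕ 00101101 = 11000111

e4a3d4ff31379be1fcc7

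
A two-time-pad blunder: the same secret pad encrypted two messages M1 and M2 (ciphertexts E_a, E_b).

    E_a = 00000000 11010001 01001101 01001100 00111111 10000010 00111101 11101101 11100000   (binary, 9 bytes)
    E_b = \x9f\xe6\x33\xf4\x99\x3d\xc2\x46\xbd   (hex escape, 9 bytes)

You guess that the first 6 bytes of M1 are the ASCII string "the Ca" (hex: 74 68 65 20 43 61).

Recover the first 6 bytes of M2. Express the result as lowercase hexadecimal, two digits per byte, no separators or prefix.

eb5f1b98e5de

First, E_a ⊕ E_b = (M1 ⊕ K) ⊕ (M2 ⊕ K) = M1 ⊕ M2, so the key drops out. Then M2 = (M1 ⊕ M2) ⊕ M1 over the first 6 bytes.
byte 0: (00 xor 9f) xor 74 = 9f xor 74 = eb
byte 1: (d1 xor e6) xor 68 = 37 xor 68 = 5f
byte 2: (4d xor 33) xor 65 = 7e xor 65 = 1b
byte 3: (4c xor f4) xor 20 = b8 xor 20 = 98
byte 4: (3f xor 99) xor 43 = a6 xor 43 = e5
byte 5: (82 xor 3d) xor 61 = bf xor 61 = de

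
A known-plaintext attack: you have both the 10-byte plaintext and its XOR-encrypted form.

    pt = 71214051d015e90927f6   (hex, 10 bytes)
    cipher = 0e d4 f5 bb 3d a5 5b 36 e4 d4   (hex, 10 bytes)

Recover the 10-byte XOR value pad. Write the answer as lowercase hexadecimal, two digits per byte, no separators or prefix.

7ff5b5eaedb0b23fc322

Since cipher = pt ⊕ pad, XORing both sides with pt gives pad = pt ⊕ cipher.
byte 0: 71 xor 0e = 7f
byte 1: 21 xor d4 = f5
byte 2: 40 xor f5 = b5
byte 3: 51 xor bb = ea
byte 4: d0 xor 3d = ed
byte 5: 15 xor a5 = b0
byte 6: e9 xor 5b = b2
byte 7: 09 xor 36 = 3f
byte 8: 27 xor e4 = c3
byte 9: f6 xor d4 = 22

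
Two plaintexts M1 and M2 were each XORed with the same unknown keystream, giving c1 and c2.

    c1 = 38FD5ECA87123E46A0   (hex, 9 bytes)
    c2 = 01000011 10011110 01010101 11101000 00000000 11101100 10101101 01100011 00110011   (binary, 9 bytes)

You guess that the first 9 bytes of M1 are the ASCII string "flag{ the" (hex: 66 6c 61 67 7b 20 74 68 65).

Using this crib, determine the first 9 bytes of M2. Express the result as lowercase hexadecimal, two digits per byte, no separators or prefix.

1d0f6a45fcdee74df6

First, c1 ⊕ c2 = (M1 ⊕ K) ⊕ (M2 ⊕ K) = M1 ⊕ M2, so the key drops out. Then M2 = (M1 ⊕ M2) ⊕ M1 over the first 9 bytes.
byte 0: (38 ^ 43) ^ 66 = 7b ^ 66 = 1d
byte 1: (fd ^ 9e) ^ 6c = 63 ^ 6c = 0f
byte 2: (5e ^ 55) ^ 61 = 0b ^ 61 = 6a
byte 3: (ca ^ e8) ^ 67 = 22 ^ 67 = 45
byte 4: (87 ^ 00) ^ 7b = 87 ^ 7b = fc
byte 5: (12 ^ ec) ^ 20 = fe ^ 20 = de
byte 6: (3e ^ ad) ^ 74 = 93 ^ 74 = e7
byte 7: (46 ^ 63) ^ 68 = 25 ^ 68 = 4d
byte 8: (a0 ^ 33) ^ 65 = 93 ^ 65 = f6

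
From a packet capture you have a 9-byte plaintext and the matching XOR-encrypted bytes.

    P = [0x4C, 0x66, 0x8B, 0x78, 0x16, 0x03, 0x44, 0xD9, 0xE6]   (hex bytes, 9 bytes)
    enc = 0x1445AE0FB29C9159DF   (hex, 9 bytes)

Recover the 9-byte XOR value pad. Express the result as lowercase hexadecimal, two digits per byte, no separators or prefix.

58232577a49fd58039

Since enc = P ⊕ pad, XORing both sides with P gives pad = P ⊕ enc.
 76 xor  20 =  88
102 xor  69 =  35
139 xor 174 =  37
120 xor  15 = 119
 22 xor 178 = 164
  3 xor 156 = 159
 68 xor 145 = 213
217 xor  89 = 128
230 xor 223 =  57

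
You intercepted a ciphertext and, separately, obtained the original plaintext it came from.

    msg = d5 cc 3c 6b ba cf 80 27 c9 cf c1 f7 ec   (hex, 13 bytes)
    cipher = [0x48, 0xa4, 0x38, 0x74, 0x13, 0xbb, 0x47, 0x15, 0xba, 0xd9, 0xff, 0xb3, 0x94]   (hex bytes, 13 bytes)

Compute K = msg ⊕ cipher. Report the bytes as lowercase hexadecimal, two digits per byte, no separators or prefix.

Since cipher = msg ⊕ K, XORing both sides with msg gives K = msg ⊕ cipher.
byte 0: d5 ^ 48 = 9d
byte 1: cc ^ a4 = 68
byte 2: 3c ^ 38 = 04
byte 3: 6b ^ 74 = 1f
byte 4: ba ^ 13 = a9
byte 5: cf ^ bb = 74
byte 6: 80 ^ 47 = c7
byte 7: 27 ^ 15 = 32
byte 8: c9 ^ ba = 73
byte 9: cf ^ d9 = 16
byte 10: c1 ^ ff = 3e
byte 11: f7 ^ b3 = 44
byte 12: ec ^ 94 = 78

9d68041fa974c73273163e4478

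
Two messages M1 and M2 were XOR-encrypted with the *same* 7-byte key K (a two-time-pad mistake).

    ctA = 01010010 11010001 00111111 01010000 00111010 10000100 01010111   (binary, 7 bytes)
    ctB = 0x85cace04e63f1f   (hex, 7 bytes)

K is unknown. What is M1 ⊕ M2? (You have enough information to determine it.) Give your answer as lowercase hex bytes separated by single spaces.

d7 1b f1 54 dc bb 48

ctA ⊕ ctB = (M1 ⊕ K) ⊕ (M2 ⊕ K) = M1 ⊕ M2 — the shared key cancels under XOR.
byte 0: 01010010 ⊕ 10000101 = 11010111
byte 1: 11010001 ⊕ 11001010 = 00011011
byte 2: 00111111 ⊕ 11001110 = 11110001
byte 3: 01010000 ⊕ 00000100 = 01010100
byte 4: 00111010 ⊕ 11100110 = 11011100
byte 5: 10000100 ⊕ 00111111 = 10111011
byte 6: 01010111 ⊕ 00011111 = 01001000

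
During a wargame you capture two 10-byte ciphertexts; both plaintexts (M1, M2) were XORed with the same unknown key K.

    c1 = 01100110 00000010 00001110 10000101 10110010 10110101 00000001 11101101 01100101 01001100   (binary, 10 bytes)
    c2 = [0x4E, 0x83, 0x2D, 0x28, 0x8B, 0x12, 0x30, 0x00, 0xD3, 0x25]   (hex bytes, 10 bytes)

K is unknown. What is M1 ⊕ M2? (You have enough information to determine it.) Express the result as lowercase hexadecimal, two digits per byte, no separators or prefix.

c1 ⊕ c2 = (M1 ⊕ K) ⊕ (M2 ⊕ K) = M1 ⊕ M2 — the shared key cancels under XOR.
byte 0: 66 ^ 4e = 28
byte 1: 02 ^ 83 = 81
byte 2: 0e ^ 2d = 23
byte 3: 85 ^ 28 = ad
byte 4: b2 ^ 8b = 39
byte 5: b5 ^ 12 = a7
byte 6: 01 ^ 30 = 31
byte 7: ed ^ 00 = ed
byte 8: 65 ^ d3 = b6
byte 9: 4c ^ 25 = 69

288123ad39a731edb669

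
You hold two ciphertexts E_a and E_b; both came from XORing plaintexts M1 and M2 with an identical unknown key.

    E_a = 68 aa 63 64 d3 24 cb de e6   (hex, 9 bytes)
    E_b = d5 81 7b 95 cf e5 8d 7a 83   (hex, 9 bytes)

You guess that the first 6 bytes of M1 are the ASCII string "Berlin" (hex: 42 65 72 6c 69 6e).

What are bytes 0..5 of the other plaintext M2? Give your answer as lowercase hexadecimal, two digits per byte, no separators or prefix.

First, E_a ⊕ E_b = (M1 ⊕ K) ⊕ (M2 ⊕ K) = M1 ⊕ M2, so the key drops out. Then M2 = (M1 ⊕ M2) ⊕ M1 over the first 6 bytes.
byte 0: (68 XOR d5) XOR 42 = bd XOR 42 = ff
byte 1: (aa XOR 81) XOR 65 = 2b XOR 65 = 4e
byte 2: (63 XOR 7b) XOR 72 = 18 XOR 72 = 6a
byte 3: (64 XOR 95) XOR 6c = f1 XOR 6c = 9d
byte 4: (d3 XOR cf) XOR 69 = 1c XOR 69 = 75
byte 5: (24 XOR e5) XOR 6e = c1 XOR 6e = af

ff4e6a9d75af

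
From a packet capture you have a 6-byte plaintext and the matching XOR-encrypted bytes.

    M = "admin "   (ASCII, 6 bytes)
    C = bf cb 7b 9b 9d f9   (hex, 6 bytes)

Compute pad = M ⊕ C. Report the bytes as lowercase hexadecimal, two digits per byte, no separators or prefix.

deaf16f2f3d9

Since C = M ⊕ pad, XORing both sides with M gives pad = M ⊕ C.
byte 0:  97 xor 191 = 222
byte 1: 100 xor 203 = 175
byte 2: 109 xor 123 =  22
byte 3: 105 xor 155 = 242
byte 4: 110 xor 157 = 243
byte 5:  32 xor 249 = 217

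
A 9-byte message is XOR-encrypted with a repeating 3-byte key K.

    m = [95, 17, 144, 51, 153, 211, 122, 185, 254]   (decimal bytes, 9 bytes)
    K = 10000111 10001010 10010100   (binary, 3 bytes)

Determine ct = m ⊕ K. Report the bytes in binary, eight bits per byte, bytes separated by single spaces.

The 3-byte key repeats, so the effective keystream is 87 8a 94 87 8a 94 87 8a 94.
byte 0: 01011111 ^ 10000111 = 11011000
byte 1: 00010001 ^ 10001010 = 10011011
byte 2: 10010000 ^ 10010100 = 00000100
byte 3: 00110011 ^ 10000111 = 10110100
byte 4: 10011001 ^ 10001010 = 00010011
byte 5: 11010011 ^ 10010100 = 01000111
byte 6: 01111010 ^ 10000111 = 11111101
byte 7: 10111001 ^ 10001010 = 00110011
byte 8: 11111110 ^ 10010100 = 01101010

11011000 10011011 00000100 10110100 00010011 01000111 11111101 00110011 01101010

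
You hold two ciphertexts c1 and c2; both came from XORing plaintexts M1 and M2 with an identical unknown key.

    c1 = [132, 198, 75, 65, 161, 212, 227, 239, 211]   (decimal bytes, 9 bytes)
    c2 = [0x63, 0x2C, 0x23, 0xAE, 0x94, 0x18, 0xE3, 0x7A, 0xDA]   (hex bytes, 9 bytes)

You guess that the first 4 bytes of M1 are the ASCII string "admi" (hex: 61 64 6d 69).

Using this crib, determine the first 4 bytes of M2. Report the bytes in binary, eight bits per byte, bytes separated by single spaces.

First, c1 ⊕ c2 = (M1 ⊕ K) ⊕ (M2 ⊕ K) = M1 ⊕ M2, so the key drops out. Then M2 = (M1 ⊕ M2) ⊕ M1 over the first 4 bytes.
byte 0: (84 ⊕ 63) ⊕ 61 = e7 ⊕ 61 = 86
byte 1: (c6 ⊕ 2c) ⊕ 64 = ea ⊕ 64 = 8e
byte 2: (4b ⊕ 23) ⊕ 6d = 68 ⊕ 6d = 05
byte 3: (41 ⊕ ae) ⊕ 69 = ef ⊕ 69 = 86

10000110 10001110 00000101 10000110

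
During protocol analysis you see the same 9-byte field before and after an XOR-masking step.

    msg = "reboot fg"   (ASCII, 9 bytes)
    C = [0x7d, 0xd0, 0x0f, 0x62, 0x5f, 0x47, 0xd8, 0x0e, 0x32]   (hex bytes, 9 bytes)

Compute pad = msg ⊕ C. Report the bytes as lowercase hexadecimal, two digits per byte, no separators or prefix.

0fb56d0d3033f86855

Since C = msg ⊕ pad, XORing both sides with msg gives pad = msg ⊕ C.
114 ^ 125 =  15
101 ^ 208 = 181
 98 ^  15 = 109
111 ^  98 =  13
111 ^  95 =  48
116 ^  71 =  51
 32 ^ 216 = 248
102 ^  14 = 104
103 ^  50 =  85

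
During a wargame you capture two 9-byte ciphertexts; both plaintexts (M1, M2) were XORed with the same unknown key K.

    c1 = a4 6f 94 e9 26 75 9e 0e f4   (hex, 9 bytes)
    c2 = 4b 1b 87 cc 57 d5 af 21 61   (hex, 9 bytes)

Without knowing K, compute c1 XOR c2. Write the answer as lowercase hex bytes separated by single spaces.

ef 74 13 25 71 a0 31 2f 95

c1 ⊕ c2 = (M1 ⊕ K) ⊕ (M2 ⊕ K) = M1 ⊕ M2 — the shared key cancels under XOR.
164 XOR  75 = 239
111 XOR  27 = 116
148 XOR 135 =  19
233 XOR 204 =  37
 38 XOR  87 = 113
117 XOR 213 = 160
158 XOR 175 =  49
 14 XOR  33 =  47
244 XOR  97 = 149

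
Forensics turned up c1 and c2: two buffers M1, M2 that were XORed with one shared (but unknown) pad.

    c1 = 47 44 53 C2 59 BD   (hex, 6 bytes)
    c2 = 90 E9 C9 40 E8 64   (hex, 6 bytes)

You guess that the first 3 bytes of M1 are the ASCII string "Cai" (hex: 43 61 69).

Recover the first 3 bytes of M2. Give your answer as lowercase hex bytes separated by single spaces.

First, c1 ⊕ c2 = (M1 ⊕ K) ⊕ (M2 ⊕ K) = M1 ⊕ M2, so the key drops out. Then M2 = (M1 ⊕ M2) ⊕ M1 over the first 3 bytes.
byte 0: (47 ⊕ 90) ⊕ 43 = d7 ⊕ 43 = 94
byte 1: (44 ⊕ e9) ⊕ 61 = ad ⊕ 61 = cc
byte 2: (53 ⊕ c9) ⊕ 69 = 9a ⊕ 69 = f3

94 cc f3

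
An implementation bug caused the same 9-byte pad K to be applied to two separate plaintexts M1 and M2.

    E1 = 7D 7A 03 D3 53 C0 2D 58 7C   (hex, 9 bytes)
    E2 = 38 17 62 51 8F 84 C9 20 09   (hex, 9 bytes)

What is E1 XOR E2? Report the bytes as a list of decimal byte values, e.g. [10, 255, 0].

E1 ⊕ E2 = (M1 ⊕ K) ⊕ (M2 ⊕ K) = M1 ⊕ M2 — the shared key cancels under XOR.
byte 0: 7d xor 38 = 45
byte 1: 7a xor 17 = 6d
byte 2: 03 xor 62 = 61
byte 3: d3 xor 51 = 82
byte 4: 53 xor 8f = dc
byte 5: c0 xor 84 = 44
byte 6: 2d xor c9 = e4
byte 7: 58 xor 20 = 78
byte 8: 7c xor 09 = 75

[69, 109, 97, 130, 220, 68, 228, 120, 117]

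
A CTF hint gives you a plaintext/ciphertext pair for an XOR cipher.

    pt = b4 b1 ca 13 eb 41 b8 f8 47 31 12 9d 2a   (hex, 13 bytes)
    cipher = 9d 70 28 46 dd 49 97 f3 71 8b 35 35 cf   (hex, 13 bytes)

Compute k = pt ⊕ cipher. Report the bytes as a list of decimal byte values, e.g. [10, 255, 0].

Since cipher = pt ⊕ k, XORing both sides with pt gives k = pt ⊕ cipher.
b4 ⊕ 9d = 29
b1 ⊕ 70 = c1
ca ⊕ 28 = e2
13 ⊕ 46 = 55
eb ⊕ dd = 36
41 ⊕ 49 = 08
b8 ⊕ 97 = 2f
f8 ⊕ f3 = 0b
47 ⊕ 71 = 36
31 ⊕ 8b = ba
12 ⊕ 35 = 27
9d ⊕ 35 = a8
2a ⊕ cf = e5

[41, 193, 226, 85, 54, 8, 47, 11, 54, 186, 39, 168, 229]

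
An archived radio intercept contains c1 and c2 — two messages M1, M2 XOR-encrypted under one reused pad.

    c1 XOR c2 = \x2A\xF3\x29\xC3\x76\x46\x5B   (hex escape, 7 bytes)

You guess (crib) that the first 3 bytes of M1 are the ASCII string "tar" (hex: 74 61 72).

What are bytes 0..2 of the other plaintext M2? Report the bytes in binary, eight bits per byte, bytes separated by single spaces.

Since c1 ⊕ c2 = M1 ⊕ M2, XORing with the guessed M1 bytes yields the corresponding M2 bytes: M2 = (c1 ⊕ c2) ⊕ M1.
byte 0: 2a XOR 74 = 5e
byte 1: f3 XOR 61 = 92
byte 2: 29 XOR 72 = 5b

01011110 10010010 01011011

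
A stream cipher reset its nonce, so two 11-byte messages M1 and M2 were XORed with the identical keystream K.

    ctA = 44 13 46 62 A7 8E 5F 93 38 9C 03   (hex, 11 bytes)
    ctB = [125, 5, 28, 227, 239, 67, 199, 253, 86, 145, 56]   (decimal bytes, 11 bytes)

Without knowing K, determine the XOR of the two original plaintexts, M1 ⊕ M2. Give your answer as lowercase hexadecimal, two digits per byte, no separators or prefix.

39165a8148cd986e6e0d3b

ctA ⊕ ctB = (M1 ⊕ K) ⊕ (M2 ⊕ K) = M1 ⊕ M2 — the shared key cancels under XOR.
byte 0:  68 xor 125 =  57
byte 1:  19 xor   5 =  22
byte 2:  70 xor  28 =  90
byte 3:  98 xor 227 = 129
byte 4: 167 xor 239 =  72
byte 5: 142 xor  67 = 205
byte 6:  95 xor 199 = 152
byte 7: 147 xor 253 = 110
byte 8:  56 xor  86 = 110
byte 9: 156 xor 145 =  13
byte 10:   3 xor  56 =  59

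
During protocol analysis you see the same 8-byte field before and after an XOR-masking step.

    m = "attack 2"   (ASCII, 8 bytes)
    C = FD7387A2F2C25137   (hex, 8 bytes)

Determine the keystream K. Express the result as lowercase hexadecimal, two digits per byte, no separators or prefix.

9c07f3c391a97105

Since C = m ⊕ K, XORing both sides with m gives K = m ⊕ C.
61 ^ fd = 9c
74 ^ 73 = 07
74 ^ 87 = f3
61 ^ a2 = c3
63 ^ f2 = 91
6b ^ c2 = a9
20 ^ 51 = 71
32 ^ 37 = 05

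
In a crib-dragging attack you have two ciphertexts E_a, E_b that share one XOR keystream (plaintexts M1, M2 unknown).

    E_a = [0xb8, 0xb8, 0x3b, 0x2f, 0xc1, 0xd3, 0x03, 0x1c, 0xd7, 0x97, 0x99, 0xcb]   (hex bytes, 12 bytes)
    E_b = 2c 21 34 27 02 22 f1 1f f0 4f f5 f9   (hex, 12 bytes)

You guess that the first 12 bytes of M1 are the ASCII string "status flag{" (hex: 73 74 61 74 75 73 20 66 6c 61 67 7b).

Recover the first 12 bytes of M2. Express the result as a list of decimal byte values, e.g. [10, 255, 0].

First, E_a ⊕ E_b = (M1 ⊕ K) ⊕ (M2 ⊕ K) = M1 ⊕ M2, so the key drops out. Then M2 = (M1 ⊕ M2) ⊕ M1 over the first 12 bytes.
byte 0: (b8 ^ 2c) ^ 73 = 94 ^ 73 = e7
byte 1: (b8 ^ 21) ^ 74 = 99 ^ 74 = ed
byte 2: (3b ^ 34) ^ 61 = 0f ^ 61 = 6e
byte 3: (2f ^ 27) ^ 74 = 08 ^ 74 = 7c
byte 4: (c1 ^ 02) ^ 75 = c3 ^ 75 = b6
byte 5: (d3 ^ 22) ^ 73 = f1 ^ 73 = 82
byte 6: (03 ^ f1) ^ 20 = f2 ^ 20 = d2
byte 7: (1c ^ 1f) ^ 66 = 03 ^ 66 = 65
byte 8: (d7 ^ f0) ^ 6c = 27 ^ 6c = 4b
byte 9: (97 ^ 4f) ^ 61 = d8 ^ 61 = b9
byte 10: (99 ^ f5) ^ 67 = 6c ^ 67 = 0b
byte 11: (cb ^ f9) ^ 7b = 32 ^ 7b = 49

[231, 237, 110, 124, 182, 130, 210, 101, 75, 185, 11, 73]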